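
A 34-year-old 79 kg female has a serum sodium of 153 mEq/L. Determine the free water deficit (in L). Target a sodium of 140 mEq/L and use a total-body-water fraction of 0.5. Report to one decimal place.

3.7 L

TBW = 0.5 · 79 = 39.5 L
Free water deficit = TBW · (Na/140 − 1)
= 39.5 · (153/140 − 1)
= 39.5 · 0.0929
= 3.67 L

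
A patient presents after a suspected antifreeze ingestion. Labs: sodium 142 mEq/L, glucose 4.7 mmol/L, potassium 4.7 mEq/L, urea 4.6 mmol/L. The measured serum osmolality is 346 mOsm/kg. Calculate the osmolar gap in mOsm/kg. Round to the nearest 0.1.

52.7 mOsm/kg

Calculated osmolality = 2·Na + glucose + urea
= 2·142 + 4.7 + 4.6
= 284 + 4.70 + 4.60
= 293.3 mOsm/kg ≈ 293.3 mOsm/kg
Osmolar gap = measured − calculated = 346 − 293.3 = 52.7 mOsm/kg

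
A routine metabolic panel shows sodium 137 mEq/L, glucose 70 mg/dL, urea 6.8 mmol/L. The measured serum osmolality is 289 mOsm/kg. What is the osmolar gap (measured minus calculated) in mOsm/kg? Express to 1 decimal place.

4.3 mOsm/kg

Calculated osmolality = 2·Na + glucose/18 + urea
= 2·137 + 70/18 + 6.8
= 274 + 3.89 + 6.80
= 284.69 mOsm/kg ≈ 284.7 mOsm/kg
Osmolar gap = measured − calculated = 289 − 284.7 = 4.3 mOsm/kg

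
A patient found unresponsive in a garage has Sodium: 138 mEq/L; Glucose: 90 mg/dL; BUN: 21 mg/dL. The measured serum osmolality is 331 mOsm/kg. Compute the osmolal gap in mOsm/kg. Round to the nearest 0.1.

42.5 mOsm/kg

Calculated osmolality = 2·Na + glucose/18 + BUN/2.8
= 2·138 + 90/18 + 21/2.8
= 276 + 5 + 7.50
= 288.5 mOsm/kg ≈ 288.5 mOsm/kg
Osmolar gap = measured − calculated = 331 − 288.5 = 42.5 mOsm/kg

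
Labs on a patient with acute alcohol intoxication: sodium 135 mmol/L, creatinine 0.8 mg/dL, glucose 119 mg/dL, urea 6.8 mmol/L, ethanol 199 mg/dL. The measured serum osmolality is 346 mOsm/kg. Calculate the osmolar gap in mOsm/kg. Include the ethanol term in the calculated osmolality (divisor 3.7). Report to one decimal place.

Calculated osmolality = 2·Na + glucose/18 + urea + ethanol/3.7
= 2·135 + 119/18 + 6.8 + 199/3.7
= 270 + 6.61 + 6.80 + 53.78
= 337.19 mOsm/kg ≈ 337.2 mOsm/kg
Osmolar gap = measured − calculated = 346 − 337.2 = 8.8 mOsm/kg

8.8 mOsm/kg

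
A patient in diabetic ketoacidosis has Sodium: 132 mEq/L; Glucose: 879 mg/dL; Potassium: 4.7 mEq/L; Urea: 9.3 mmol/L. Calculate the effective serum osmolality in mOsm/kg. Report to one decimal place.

312.8 mOsm/kg

Effective osmolality excludes urea (freely permeant across cell membranes):
2·Na + glucose/18
= 2·132 + 879/18
= 264 + 48.83
= 312.83 mOsm/kg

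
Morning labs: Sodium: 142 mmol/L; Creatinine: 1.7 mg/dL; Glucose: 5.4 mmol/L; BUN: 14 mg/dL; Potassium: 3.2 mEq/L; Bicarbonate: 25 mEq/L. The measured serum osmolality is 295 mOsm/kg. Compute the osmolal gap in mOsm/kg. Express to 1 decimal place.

0.6 mOsm/kg

Calculated osmolality = 2·Na + glucose + BUN/2.8
= 2·142 + 5.4 + 14/2.8
= 284 + 5.40 + 5
= 294.4 mOsm/kg ≈ 294.4 mOsm/kg
Osmolar gap = measured − calculated = 295 − 294.4 = 0.6 mOsm/kg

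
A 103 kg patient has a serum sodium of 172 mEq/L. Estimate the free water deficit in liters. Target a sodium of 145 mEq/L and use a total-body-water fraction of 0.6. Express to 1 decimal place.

11.5 L

TBW = 0.6 · 103 = 61.8 L
Free water deficit = TBW · (Na/145 − 1)
= 61.8 · (172/145 − 1)
= 61.8 · 0.1862
= 11.51 L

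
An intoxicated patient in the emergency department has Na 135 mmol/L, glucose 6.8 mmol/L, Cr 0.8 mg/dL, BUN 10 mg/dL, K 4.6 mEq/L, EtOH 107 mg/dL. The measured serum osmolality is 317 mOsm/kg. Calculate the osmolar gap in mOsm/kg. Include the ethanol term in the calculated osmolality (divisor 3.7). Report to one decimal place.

7.7 mOsm/kg

Calculated osmolality = 2·Na + glucose + BUN/2.8 + ethanol/3.7
= 2·135 + 6.8 + 10/2.8 + 107/3.7
= 270 + 6.80 + 3.57 + 28.92
= 309.29 mOsm/kg ≈ 309.3 mOsm/kg
Osmolar gap = measured − calculated = 317 − 309.3 = 7.7 mOsm/kg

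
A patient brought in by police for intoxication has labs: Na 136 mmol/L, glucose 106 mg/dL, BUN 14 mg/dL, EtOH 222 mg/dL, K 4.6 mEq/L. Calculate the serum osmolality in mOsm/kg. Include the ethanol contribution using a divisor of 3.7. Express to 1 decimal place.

Calculated osmolality = 2·Na + glucose/18 + BUN/2.8 + ethanol/3.7
= 2·136 + 106/18 + 14/2.8 + 222/3.7
= 272 + 5.89 + 5 + 60
= 342.89 mOsm/kg

342.9 mOsm/kg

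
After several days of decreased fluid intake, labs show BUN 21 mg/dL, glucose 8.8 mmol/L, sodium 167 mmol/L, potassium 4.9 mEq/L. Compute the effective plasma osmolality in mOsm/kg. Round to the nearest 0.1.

Effective osmolality excludes urea (freely permeant across cell membranes):
2·Na + glucose
= 2·167 + 8.8
= 334 + 8.8
= 342.8 mOsm/kg

342.8 mOsm/kg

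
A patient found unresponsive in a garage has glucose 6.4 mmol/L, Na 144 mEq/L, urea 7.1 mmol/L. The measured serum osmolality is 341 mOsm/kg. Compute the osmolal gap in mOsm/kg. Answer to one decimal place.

39.5 mOsm/kg

Calculated osmolality = 2·Na + glucose + urea
= 2·144 + 6.4 + 7.1
= 288 + 6.40 + 7.10
= 301.5 mOsm/kg ≈ 301.5 mOsm/kg
Osmolar gap = measured − calculated = 341 − 301.5 = 39.5 mOsm/kg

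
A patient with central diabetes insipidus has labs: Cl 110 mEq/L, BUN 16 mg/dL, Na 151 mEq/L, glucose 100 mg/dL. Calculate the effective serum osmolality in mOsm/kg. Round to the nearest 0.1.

307.6 mOsm/kg

Effective osmolality excludes urea (freely permeant across cell membranes):
2·Na + glucose/18
= 2·151 + 100/18
= 302 + 5.56
= 307.56 mOsm/kg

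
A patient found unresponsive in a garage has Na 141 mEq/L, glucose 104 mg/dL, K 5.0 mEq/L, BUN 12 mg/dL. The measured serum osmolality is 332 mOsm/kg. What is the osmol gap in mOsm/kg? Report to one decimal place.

Calculated osmolality = 2·Na + glucose/18 + BUN/2.8
= 2·141 + 104/18 + 12/2.8
= 282 + 5.78 + 4.29
= 292.07 mOsm/kg ≈ 292.1 mOsm/kg
Osmolar gap = measured − calculated = 332 − 292.1 = 39.9 mOsm/kg

39.9 mOsm/kg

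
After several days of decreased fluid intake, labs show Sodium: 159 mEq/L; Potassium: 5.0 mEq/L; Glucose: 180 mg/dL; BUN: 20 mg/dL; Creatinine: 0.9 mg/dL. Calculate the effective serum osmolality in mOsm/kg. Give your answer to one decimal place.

Effective osmolality excludes urea (freely permeant across cell membranes):
2·Na + glucose/18
= 2·159 + 180/18
= 318 + 10
= 328 mOsm/kg

328.0 mOsm/kg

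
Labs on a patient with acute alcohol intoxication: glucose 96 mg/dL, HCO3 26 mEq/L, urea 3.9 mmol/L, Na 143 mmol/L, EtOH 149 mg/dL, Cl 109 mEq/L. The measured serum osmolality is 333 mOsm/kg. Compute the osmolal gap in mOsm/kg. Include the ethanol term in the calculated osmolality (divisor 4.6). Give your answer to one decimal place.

5.4 mOsm/kg

Calculated osmolality = 2·Na + glucose/18 + urea + ethanol/4.6
= 2·143 + 96/18 + 3.9 + 149/4.6
= 286 + 5.33 + 3.90 + 32.39
= 327.62 mOsm/kg ≈ 327.6 mOsm/kg
Osmolar gap = measured − calculated = 333 − 327.6 = 5.4 mOsm/kg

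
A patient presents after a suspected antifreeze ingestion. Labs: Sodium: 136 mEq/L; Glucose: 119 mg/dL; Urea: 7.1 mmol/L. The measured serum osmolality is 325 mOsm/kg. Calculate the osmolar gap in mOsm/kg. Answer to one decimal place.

39.3 mOsm/kg

Calculated osmolality = 2·Na + glucose/18 + urea
= 2·136 + 119/18 + 7.1
= 272 + 6.61 + 7.10
= 285.71 mOsm/kg ≈ 285.7 mOsm/kg
Osmolar gap = measured − calculated = 325 − 285.7 = 39.3 mOsm/kg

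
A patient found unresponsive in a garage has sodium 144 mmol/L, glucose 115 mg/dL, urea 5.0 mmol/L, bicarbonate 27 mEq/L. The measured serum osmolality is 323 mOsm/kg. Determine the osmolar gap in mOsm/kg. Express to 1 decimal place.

23.6 mOsm/kg

Calculated osmolality = 2·Na + glucose/18 + urea
= 2·144 + 115/18 + 5
= 288 + 6.39 + 5
= 299.39 mOsm/kg ≈ 299.4 mOsm/kg
Osmolar gap = measured − calculated = 323 − 299.4 = 23.6 mOsm/kg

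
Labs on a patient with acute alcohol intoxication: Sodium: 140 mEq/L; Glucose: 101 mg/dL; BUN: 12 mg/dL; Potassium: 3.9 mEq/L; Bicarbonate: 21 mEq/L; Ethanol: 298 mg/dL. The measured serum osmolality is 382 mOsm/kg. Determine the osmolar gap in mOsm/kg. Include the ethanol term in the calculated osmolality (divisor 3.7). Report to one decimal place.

Calculated osmolality = 2·Na + glucose/18 + BUN/2.8 + ethanol/3.7
= 2·140 + 101/18 + 12/2.8 + 298/3.7
= 280 + 5.61 + 4.29 + 80.54
= 370.44 mOsm/kg ≈ 370.4 mOsm/kg
Osmolar gap = measured − calculated = 382 − 370.4 = 11.6 mOsm/kg

11.6 mOsm/kg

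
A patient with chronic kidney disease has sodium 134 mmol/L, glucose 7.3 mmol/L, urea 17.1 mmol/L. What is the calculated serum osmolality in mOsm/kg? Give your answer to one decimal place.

292.4 mOsm/kg

Calculated osmolality = 2·Na + glucose + urea
= 2·134 + 7.3 + 17.1
= 268 + 7.30 + 17.10
= 292.4 mOsm/kg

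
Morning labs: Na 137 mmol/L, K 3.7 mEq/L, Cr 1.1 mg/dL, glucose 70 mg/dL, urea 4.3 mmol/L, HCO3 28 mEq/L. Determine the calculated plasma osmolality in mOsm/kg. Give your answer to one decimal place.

Calculated osmolality = 2·Na + glucose/18 + urea
= 2·137 + 70/18 + 4.3
= 274 + 3.89 + 4.30
= 282.19 mOsm/kg

282.2 mOsm/kg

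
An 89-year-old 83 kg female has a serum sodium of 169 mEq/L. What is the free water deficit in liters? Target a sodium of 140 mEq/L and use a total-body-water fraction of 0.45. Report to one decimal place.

TBW = 0.45 · 83 = 37.35 L
Free water deficit = TBW · (Na/140 − 1)
= 37.35 · (169/140 − 1)
= 37.35 · 0.2071
= 7.74 L

7.7 L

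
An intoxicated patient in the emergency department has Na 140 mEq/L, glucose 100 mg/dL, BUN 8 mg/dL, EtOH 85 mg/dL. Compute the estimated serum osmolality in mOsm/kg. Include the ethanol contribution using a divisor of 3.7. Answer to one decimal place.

311.4 mOsm/kg

Calculated osmolality = 2·Na + glucose/18 + BUN/2.8 + ethanol/3.7
= 2·140 + 100/18 + 8/2.8 + 85/3.7
= 280 + 5.56 + 2.86 + 22.97
= 311.39 mOsm/kg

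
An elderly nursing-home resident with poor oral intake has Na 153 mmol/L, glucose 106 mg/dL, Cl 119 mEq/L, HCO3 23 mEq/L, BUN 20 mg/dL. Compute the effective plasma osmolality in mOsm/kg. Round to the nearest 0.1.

311.9 mOsm/kg

Effective osmolality excludes urea (freely permeant across cell membranes):
2·Na + glucose/18
= 2·153 + 106/18
= 306 + 5.89
= 311.89 mOsm/kg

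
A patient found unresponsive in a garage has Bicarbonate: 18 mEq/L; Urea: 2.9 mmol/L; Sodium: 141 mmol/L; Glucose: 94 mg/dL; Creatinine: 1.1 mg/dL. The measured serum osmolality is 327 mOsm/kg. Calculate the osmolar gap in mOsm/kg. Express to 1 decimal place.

Calculated osmolality = 2·Na + glucose/18 + urea
= 2·141 + 94/18 + 2.9
= 282 + 5.22 + 2.90
= 290.12 mOsm/kg ≈ 290.1 mOsm/kg
Osmolar gap = measured − calculated = 327 − 290.1 = 36.9 mOsm/kg

36.9 mOsm/kg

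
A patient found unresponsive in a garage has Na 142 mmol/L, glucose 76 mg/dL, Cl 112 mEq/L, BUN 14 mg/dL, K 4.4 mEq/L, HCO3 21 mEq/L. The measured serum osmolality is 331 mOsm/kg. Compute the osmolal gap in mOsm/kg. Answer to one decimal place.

37.8 mOsm/kg

Calculated osmolality = 2·Na + glucose/18 + BUN/2.8
= 2·142 + 76/18 + 14/2.8
= 284 + 4.22 + 5
= 293.22 mOsm/kg ≈ 293.2 mOsm/kg
Osmolar gap = measured − calculated = 331 − 293.2 = 37.8 mOsm/kg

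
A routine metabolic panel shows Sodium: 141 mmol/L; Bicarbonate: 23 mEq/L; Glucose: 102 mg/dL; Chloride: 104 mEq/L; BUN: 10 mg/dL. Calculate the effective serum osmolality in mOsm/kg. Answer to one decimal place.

Effective osmolality excludes urea (freely permeant across cell membranes):
2·Na + glucose/18
= 2·141 + 102/18
= 282 + 5.67
= 287.67 mOsm/kg

287.7 mOsm/kg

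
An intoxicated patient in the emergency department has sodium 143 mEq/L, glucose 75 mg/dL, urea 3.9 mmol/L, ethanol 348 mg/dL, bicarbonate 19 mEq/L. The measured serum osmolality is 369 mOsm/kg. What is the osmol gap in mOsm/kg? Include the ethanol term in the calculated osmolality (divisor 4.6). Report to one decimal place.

-0.7 mOsm/kg

Calculated osmolality = 2·Na + glucose/18 + urea + ethanol/4.6
= 2·143 + 75/18 + 3.9 + 348/4.6
= 286 + 4.17 + 3.90 + 75.65
= 369.72 mOsm/kg ≈ 369.7 mOsm/kg
Osmolar gap = measured − calculated = 369 − 369.7 = -0.7 mOsm/kg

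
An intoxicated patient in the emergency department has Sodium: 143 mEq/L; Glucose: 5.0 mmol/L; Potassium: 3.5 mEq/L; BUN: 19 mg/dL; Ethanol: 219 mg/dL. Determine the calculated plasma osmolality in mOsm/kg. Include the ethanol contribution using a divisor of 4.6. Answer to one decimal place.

Calculated osmolality = 2·Na + glucose + BUN/2.8 + ethanol/4.6
= 2·143 + 5 + 19/2.8 + 219/4.6
= 286 + 5 + 6.79 + 47.61
= 345.4 mOsm/kg

345.4 mOsm/kg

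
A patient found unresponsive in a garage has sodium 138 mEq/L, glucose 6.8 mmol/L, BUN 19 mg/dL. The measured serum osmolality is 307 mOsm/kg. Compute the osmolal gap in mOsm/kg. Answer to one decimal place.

17.4 mOsm/kg

Calculated osmolality = 2·Na + glucose + BUN/2.8
= 2·138 + 6.8 + 19/2.8
= 276 + 6.80 + 6.79
= 289.59 mOsm/kg ≈ 289.6 mOsm/kg
Osmolar gap = measured − calculated = 307 − 289.6 = 17.4 mOsm/kg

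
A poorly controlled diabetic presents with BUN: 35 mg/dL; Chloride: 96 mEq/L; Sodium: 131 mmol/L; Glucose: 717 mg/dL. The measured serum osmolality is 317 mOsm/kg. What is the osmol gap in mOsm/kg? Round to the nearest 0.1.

Calculated osmolality = 2·Na + glucose/18 + BUN/2.8
= 2·131 + 717/18 + 35/2.8
= 262 + 39.83 + 12.50
= 314.33 mOsm/kg ≈ 314.3 mOsm/kg
Osmolar gap = measured − calculated = 317 − 314.3 = 2.7 mOsm/kg

2.7 mOsm/kg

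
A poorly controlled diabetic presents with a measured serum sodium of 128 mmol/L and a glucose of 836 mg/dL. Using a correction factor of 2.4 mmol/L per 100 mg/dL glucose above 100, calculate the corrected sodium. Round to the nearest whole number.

146 mmol/L

Corrected Na = measured Na + 2.4 · (glucose − 100)/100
= 128 + 2.4 · (836 − 100)/100
= 128 + 17.7
= 145.7 mmol/L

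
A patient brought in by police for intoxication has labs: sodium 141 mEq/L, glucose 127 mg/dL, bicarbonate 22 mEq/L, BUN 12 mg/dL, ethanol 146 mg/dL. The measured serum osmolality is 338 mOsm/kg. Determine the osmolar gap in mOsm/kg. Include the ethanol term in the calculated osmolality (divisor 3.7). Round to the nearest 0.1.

Calculated osmolality = 2·Na + glucose/18 + BUN/2.8 + ethanol/3.7
= 2·141 + 127/18 + 12/2.8 + 146/3.7
= 282 + 7.06 + 4.29 + 39.46
= 332.81 mOsm/kg ≈ 332.8 mOsm/kg
Osmolar gap = measured − calculated = 338 − 332.8 = 5.2 mOsm/kg

5.2 mOsm/kg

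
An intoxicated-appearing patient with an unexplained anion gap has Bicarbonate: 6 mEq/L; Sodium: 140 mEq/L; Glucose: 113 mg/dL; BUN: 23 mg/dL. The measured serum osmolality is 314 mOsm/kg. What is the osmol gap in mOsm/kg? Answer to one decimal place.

Calculated osmolality = 2·Na + glucose/18 + BUN/2.8
= 2·140 + 113/18 + 23/2.8
= 280 + 6.28 + 8.21
= 294.49 mOsm/kg ≈ 294.5 mOsm/kg
Osmolar gap = measured − calculated = 314 − 294.5 = 19.5 mOsm/kg

19.5 mOsm/kg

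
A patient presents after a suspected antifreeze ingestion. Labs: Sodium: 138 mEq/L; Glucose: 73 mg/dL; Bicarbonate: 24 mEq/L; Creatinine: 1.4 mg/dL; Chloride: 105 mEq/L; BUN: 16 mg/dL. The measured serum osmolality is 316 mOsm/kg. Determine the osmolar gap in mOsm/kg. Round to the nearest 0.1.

30.2 mOsm/kg

Calculated osmolality = 2·Na + glucose/18 + BUN/2.8
= 2·138 + 73/18 + 16/2.8
= 276 + 4.06 + 5.71
= 285.77 mOsm/kg ≈ 285.8 mOsm/kg
Osmolar gap = measured − calculated = 316 − 285.8 = 30.2 mOsm/kg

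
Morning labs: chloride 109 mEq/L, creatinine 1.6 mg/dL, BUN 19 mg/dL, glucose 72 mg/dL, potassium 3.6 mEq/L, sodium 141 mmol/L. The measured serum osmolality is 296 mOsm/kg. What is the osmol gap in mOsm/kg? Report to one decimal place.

3.2 mOsm/kg

Calculated osmolality = 2·Na + glucose/18 + BUN/2.8
= 2·141 + 72/18 + 19/2.8
= 282 + 4 + 6.79
= 292.79 mOsm/kg ≈ 292.8 mOsm/kg
Osmolar gap = measured − calculated = 296 − 292.8 = 3.2 mOsm/kg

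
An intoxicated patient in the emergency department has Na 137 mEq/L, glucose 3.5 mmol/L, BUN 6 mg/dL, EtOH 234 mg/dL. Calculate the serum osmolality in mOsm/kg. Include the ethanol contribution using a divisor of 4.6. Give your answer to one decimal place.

Calculated osmolality = 2·Na + glucose + BUN/2.8 + ethanol/4.6
= 2·137 + 3.5 + 6/2.8 + 234/4.6
= 274 + 3.50 + 2.14 + 50.87
= 330.51 mOsm/kg

330.5 mOsm/kg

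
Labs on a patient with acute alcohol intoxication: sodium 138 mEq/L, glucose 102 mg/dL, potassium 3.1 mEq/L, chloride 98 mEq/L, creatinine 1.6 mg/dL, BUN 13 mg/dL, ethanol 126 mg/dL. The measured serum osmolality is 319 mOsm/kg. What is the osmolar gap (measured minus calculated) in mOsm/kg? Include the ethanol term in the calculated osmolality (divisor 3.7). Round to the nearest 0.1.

Calculated osmolality = 2·Na + glucose/18 + BUN/2.8 + ethanol/3.7
= 2·138 + 102/18 + 13/2.8 + 126/3.7
= 276 + 5.67 + 4.64 + 34.05
= 320.36 mOsm/kg ≈ 320.4 mOsm/kg
Osmolar gap = measured − calculated = 319 − 320.4 = -1.4 mOsm/kg

-1.4 mOsm/kg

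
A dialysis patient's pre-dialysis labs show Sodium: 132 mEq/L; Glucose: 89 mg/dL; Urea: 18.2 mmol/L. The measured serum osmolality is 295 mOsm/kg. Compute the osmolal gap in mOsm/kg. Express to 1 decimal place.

Calculated osmolality = 2·Na + glucose/18 + urea
= 2·132 + 89/18 + 18.2
= 264 + 4.94 + 18.20
= 287.14 mOsm/kg ≈ 287.1 mOsm/kg
Osmolar gap = measured − calculated = 295 − 287.1 = 7.9 mOsm/kg

7.9 mOsm/kg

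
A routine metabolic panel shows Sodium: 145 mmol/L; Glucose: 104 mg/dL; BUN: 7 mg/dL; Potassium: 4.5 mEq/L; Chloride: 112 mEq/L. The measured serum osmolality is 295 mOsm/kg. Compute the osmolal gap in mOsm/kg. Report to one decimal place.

-3.3 mOsm/kg

Calculated osmolality = 2·Na + glucose/18 + BUN/2.8
= 2·145 + 104/18 + 7/2.8
= 290 + 5.78 + 2.50
= 298.28 mOsm/kg ≈ 298.3 mOsm/kg
Osmolar gap = measured − calculated = 295 − 298.3 = -3.3 mOsm/kg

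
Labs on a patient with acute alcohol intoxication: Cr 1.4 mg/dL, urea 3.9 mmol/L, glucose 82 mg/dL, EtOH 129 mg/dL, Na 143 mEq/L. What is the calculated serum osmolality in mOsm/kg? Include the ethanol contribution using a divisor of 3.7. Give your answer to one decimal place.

329.3 mOsm/kg

Calculated osmolality = 2·Na + glucose/18 + urea + ethanol/3.7
= 2·143 + 82/18 + 3.9 + 129/3.7
= 286 + 4.56 + 3.90 + 34.86
= 329.32 mOsm/kg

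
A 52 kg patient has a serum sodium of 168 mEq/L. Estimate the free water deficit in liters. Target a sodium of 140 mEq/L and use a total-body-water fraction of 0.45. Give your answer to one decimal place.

4.7 L

TBW = 0.45 · 52 = 23.4 L
Free water deficit = TBW · (Na/140 − 1)
= 23.4 · (168/140 − 1)
= 23.4 · 0.2
= 4.68 L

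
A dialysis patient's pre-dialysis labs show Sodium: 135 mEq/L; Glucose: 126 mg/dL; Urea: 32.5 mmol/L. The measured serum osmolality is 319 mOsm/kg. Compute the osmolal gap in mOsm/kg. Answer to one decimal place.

Calculated osmolality = 2·Na + glucose/18 + urea
= 2·135 + 126/18 + 32.5
= 270 + 7 + 32.50
= 309.5 mOsm/kg ≈ 309.5 mOsm/kg
Osmolar gap = measured − calculated = 319 − 309.5 = 9.5 mOsm/kg

9.5 mOsm/kg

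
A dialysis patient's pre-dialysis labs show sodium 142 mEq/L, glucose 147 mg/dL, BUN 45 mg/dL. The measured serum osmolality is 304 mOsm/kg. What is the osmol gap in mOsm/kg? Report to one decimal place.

Calculated osmolality = 2·Na + glucose/18 + BUN/2.8
= 2·142 + 147/18 + 45/2.8
= 284 + 8.17 + 16.07
= 308.24 mOsm/kg ≈ 308.2 mOsm/kg
Osmolar gap = measured − calculated = 304 − 308.2 = -4.2 mOsm/kg

-4.2 mOsm/kg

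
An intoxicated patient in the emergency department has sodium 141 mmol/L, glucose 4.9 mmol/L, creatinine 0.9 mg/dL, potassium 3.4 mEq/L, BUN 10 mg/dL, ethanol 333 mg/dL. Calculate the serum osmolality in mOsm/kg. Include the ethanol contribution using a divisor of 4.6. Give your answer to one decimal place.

362.9 mOsm/kg

Calculated osmolality = 2·Na + glucose + BUN/2.8 + ethanol/4.6
= 2·141 + 4.9 + 10/2.8 + 333/4.6
= 282 + 4.90 + 3.57 + 72.39
= 362.86 mOsm/kg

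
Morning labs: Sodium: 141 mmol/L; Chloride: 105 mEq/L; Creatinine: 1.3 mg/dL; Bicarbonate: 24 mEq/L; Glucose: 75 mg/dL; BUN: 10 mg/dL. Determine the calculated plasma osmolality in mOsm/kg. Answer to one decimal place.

289.7 mOsm/kg

Calculated osmolality = 2·Na + glucose/18 + BUN/2.8
= 2·141 + 75/18 + 10/2.8
= 282 + 4.17 + 3.57
= 289.74 mOsm/kg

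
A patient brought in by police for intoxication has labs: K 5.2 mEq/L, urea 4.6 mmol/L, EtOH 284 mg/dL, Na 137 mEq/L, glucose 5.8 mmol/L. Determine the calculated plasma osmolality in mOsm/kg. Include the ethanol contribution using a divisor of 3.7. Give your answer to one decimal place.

Calculated osmolality = 2·Na + glucose + urea + ethanol/3.7
= 2·137 + 5.8 + 4.6 + 284/3.7
= 274 + 5.80 + 4.60 + 76.76
= 361.16 mOsm/kg

361.2 mOsm/kg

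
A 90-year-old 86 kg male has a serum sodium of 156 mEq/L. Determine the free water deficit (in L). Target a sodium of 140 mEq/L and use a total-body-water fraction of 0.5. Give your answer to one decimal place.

TBW = 0.5 · 86 = 43 L
Free water deficit = TBW · (Na/140 − 1)
= 43 · (156/140 − 1)
= 43 · 0.1143
= 4.91 L

4.9 L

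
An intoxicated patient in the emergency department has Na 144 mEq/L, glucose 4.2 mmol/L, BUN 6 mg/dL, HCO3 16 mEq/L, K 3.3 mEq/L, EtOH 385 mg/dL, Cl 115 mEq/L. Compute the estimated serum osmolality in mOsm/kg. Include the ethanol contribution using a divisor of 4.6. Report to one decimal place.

Calculated osmolality = 2·Na + glucose + BUN/2.8 + ethanol/4.6
= 2·144 + 4.2 + 6/2.8 + 385/4.6
= 288 + 4.20 + 2.14 + 83.70
= 378.04 mOsm/kg

378.0 mOsm/kg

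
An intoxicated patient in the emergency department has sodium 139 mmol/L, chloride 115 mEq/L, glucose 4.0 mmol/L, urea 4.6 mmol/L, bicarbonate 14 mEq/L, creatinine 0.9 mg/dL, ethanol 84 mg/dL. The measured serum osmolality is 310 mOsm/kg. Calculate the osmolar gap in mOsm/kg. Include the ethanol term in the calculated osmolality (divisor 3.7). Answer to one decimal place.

Calculated osmolality = 2·Na + glucose + urea + ethanol/3.7
= 2·139 + 4 + 4.6 + 84/3.7
= 278 + 4 + 4.60 + 22.70
= 309.3 mOsm/kg ≈ 309.3 mOsm/kg
Osmolar gap = measured − calculated = 310 − 309.3 = 0.7 mOsm/kg

0.7 mOsm/kg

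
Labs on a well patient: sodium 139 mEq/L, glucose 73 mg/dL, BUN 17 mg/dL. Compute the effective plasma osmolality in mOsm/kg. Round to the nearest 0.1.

Effective osmolality excludes urea (freely permeant across cell membranes):
2·Na + glucose/18
= 2·139 + 73/18
= 278 + 4.06
= 282.06 mOsm/kg

282.1 mOsm/kg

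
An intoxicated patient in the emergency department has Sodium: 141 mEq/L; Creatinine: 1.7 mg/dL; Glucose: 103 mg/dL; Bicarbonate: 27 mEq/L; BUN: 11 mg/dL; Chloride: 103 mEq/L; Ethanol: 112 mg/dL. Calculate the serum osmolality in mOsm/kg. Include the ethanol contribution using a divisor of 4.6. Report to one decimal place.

316.0 mOsm/kg

Calculated osmolality = 2·Na + glucose/18 + BUN/2.8 + ethanol/4.6
= 2·141 + 103/18 + 11/2.8 + 112/4.6
= 282 + 5.72 + 3.93 + 24.35
= 316 mOsm/kg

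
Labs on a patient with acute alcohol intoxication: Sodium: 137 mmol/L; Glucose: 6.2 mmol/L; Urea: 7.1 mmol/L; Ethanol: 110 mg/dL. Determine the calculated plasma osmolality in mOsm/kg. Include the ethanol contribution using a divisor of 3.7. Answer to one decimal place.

317.0 mOsm/kg

Calculated osmolality = 2·Na + glucose + urea + ethanol/3.7
= 2·137 + 6.2 + 7.1 + 110/3.7
= 274 + 6.20 + 7.10 + 29.73
= 317.03 mOsm/kg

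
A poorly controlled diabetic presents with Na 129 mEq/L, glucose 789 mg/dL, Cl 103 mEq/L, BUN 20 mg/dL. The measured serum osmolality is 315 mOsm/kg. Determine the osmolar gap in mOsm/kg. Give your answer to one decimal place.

Calculated osmolality = 2·Na + glucose/18 + BUN/2.8
= 2·129 + 789/18 + 20/2.8
= 258 + 43.83 + 7.14
= 308.97 mOsm/kg ≈ 309.0 mOsm/kg
Osmolar gap = measured − calculated = 315 − 309.0 = 6.0 mOsm/kg

6.0 mOsm/kg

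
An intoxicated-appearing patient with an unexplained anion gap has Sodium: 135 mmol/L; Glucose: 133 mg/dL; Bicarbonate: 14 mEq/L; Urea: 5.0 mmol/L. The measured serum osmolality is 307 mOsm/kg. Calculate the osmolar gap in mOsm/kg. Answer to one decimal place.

24.6 mOsm/kg

Calculated osmolality = 2·Na + glucose/18 + urea
= 2·135 + 133/18 + 5
= 270 + 7.39 + 5
= 282.39 mOsm/kg ≈ 282.4 mOsm/kg
Osmolar gap = measured − calculated = 307 − 282.4 = 24.6 mOsm/kg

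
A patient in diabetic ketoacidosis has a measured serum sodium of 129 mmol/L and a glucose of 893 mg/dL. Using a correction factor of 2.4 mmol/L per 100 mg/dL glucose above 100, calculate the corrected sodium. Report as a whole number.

Corrected Na = measured Na + 2.4 · (glucose − 100)/100
= 129 + 2.4 · (893 − 100)/100
= 129 + 19
= 148 mmol/L

148 mmol/L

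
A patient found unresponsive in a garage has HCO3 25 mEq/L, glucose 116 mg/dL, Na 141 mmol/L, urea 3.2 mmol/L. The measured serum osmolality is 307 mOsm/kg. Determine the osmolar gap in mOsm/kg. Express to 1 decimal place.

Calculated osmolality = 2·Na + glucose/18 + urea
= 2·141 + 116/18 + 3.2
= 282 + 6.44 + 3.20
= 291.64 mOsm/kg ≈ 291.6 mOsm/kg
Osmolar gap = measured − calculated = 307 − 291.6 = 15.4 mOsm/kg

15.4 mOsm/kg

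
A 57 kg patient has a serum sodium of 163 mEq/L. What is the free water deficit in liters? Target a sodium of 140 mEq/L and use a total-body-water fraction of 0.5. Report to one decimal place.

TBW = 0.5 · 57 = 28.5 L
Free water deficit = TBW · (Na/140 − 1)
= 28.5 · (163/140 − 1)
= 28.5 · 0.1643
= 4.68 L

4.7 L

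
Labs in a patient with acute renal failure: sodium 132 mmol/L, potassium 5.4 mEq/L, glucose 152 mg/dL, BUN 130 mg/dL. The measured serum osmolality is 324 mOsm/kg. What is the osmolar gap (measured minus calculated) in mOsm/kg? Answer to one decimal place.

5.1 mOsm/kg

Calculated osmolality = 2·Na + glucose/18 + BUN/2.8
= 2·132 + 152/18 + 130/2.8
= 264 + 8.44 + 46.43
= 318.87 mOsm/kg ≈ 318.9 mOsm/kg
Osmolar gap = measured − calculated = 324 − 318.9 = 5.1 mOsm/kg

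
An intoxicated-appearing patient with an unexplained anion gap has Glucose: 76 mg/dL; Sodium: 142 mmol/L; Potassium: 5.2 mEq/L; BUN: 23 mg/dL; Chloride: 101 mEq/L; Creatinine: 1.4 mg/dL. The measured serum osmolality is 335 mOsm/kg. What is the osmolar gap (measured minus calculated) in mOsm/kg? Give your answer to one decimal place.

Calculated osmolality = 2·Na + glucose/18 + BUN/2.8
= 2·142 + 76/18 + 23/2.8
= 284 + 4.22 + 8.21
= 296.43 mOsm/kg ≈ 296.4 mOsm/kg
Osmolar gap = measured − calculated = 335 − 296.4 = 38.6 mOsm/kg

38.6 mOsm/kg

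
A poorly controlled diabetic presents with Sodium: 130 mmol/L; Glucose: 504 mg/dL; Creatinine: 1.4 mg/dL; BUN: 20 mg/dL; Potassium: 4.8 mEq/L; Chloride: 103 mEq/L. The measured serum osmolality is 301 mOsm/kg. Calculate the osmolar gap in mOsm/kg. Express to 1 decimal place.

Calculated osmolality = 2·Na + glucose/18 + BUN/2.8
= 2·130 + 504/18 + 20/2.8
= 260 + 28 + 7.14
= 295.14 mOsm/kg ≈ 295.1 mOsm/kg
Osmolar gap = measured − calculated = 301 − 295.1 = 5.9 mOsm/kg

5.9 mOsm/kg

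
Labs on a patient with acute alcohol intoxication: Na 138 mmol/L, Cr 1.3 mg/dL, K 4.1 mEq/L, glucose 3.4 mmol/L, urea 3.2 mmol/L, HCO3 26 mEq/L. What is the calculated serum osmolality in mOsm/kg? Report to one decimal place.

282.6 mOsm/kg

Calculated osmolality = 2·Na + glucose + urea
= 2·138 + 3.4 + 3.2
= 276 + 3.40 + 3.20
= 282.6 mOsm/kg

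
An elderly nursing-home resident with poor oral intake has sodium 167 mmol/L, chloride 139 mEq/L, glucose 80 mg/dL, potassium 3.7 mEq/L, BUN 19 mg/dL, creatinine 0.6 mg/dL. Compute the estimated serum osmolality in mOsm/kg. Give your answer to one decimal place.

345.2 mOsm/kg

Calculated osmolality = 2·Na + glucose/18 + BUN/2.8
= 2·167 + 80/18 + 19/2.8
= 334 + 4.44 + 6.79
= 345.23 mOsm/kg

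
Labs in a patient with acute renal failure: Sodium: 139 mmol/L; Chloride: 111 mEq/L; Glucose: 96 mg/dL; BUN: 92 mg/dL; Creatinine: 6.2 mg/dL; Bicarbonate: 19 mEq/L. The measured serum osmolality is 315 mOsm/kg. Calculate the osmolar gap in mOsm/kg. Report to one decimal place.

-1.2 mOsm/kg

Calculated osmolality = 2·Na + glucose/18 + BUN/2.8
= 2·139 + 96/18 + 92/2.8
= 278 + 5.33 + 32.86
= 316.19 mOsm/kg ≈ 316.2 mOsm/kg
Osmolar gap = measured − calculated = 315 − 316.2 = -1.2 mOsm/kg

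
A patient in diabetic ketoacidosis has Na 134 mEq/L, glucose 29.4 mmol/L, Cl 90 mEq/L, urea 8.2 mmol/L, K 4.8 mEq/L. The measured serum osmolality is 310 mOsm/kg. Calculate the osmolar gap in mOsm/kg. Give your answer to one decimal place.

Calculated osmolality = 2·Na + glucose + urea
= 2·134 + 29.4 + 8.2
= 268 + 29.40 + 8.20
= 305.6 mOsm/kg ≈ 305.6 mOsm/kg
Osmolar gap = measured − calculated = 310 − 305.6 = 4.4 mOsm/kg

4.4 mOsm/kg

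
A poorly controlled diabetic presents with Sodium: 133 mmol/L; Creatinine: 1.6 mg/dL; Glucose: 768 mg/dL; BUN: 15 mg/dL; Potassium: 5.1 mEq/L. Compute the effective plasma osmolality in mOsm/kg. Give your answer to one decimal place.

308.7 mOsm/kg

Effective osmolality excludes urea (freely permeant across cell membranes):
2·Na + glucose/18
= 2·133 + 768/18
= 266 + 42.67
= 308.67 mOsm/kg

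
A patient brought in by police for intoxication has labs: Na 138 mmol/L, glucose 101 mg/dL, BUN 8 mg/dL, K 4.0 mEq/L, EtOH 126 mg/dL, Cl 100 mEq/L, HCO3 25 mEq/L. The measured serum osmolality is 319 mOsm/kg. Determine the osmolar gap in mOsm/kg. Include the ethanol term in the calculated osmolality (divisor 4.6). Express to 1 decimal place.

Calculated osmolality = 2·Na + glucose/18 + BUN/2.8 + ethanol/4.6
= 2·138 + 101/18 + 8/2.8 + 126/4.6
= 276 + 5.61 + 2.86 + 27.39
= 311.86 mOsm/kg ≈ 311.9 mOsm/kg
Osmolar gap = measured − calculated = 319 − 311.9 = 7.1 mOsm/kg

7.1 mOsm/kg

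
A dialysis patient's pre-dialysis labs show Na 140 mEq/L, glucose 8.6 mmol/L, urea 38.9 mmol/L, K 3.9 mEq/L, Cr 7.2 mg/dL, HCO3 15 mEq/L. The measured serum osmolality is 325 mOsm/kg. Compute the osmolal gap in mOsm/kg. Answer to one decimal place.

Calculated osmolality = 2·Na + glucose + urea
= 2·140 + 8.6 + 38.9
= 280 + 8.60 + 38.90
= 327.5 mOsm/kg ≈ 327.5 mOsm/kg
Osmolar gap = measured − calculated = 325 − 327.5 = -2.5 mOsm/kg

-2.5 mOsm/kg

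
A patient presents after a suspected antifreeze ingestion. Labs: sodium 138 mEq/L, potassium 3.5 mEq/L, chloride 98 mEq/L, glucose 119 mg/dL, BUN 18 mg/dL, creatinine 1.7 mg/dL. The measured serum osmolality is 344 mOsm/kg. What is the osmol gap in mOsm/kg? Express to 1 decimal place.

55.0 mOsm/kg

Calculated osmolality = 2·Na + glucose/18 + BUN/2.8
= 2·138 + 119/18 + 18/2.8
= 276 + 6.61 + 6.43
= 289.04 mOsm/kg ≈ 289.0 mOsm/kg
Osmolar gap = measured − calculated = 344 − 289.0 = 55.0 mOsm/kg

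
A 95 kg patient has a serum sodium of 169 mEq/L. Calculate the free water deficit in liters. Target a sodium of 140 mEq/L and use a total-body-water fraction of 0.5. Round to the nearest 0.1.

9.8 L

TBW = 0.5 · 95 = 47.5 L
Free water deficit = TBW · (Na/140 − 1)
= 47.5 · (169/140 − 1)
= 47.5 · 0.2071
= 9.84 L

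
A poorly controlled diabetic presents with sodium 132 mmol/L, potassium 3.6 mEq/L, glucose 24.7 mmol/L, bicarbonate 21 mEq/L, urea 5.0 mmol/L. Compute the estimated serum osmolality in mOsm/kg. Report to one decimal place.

293.7 mOsm/kg

Calculated osmolality = 2·Na + glucose + urea
= 2·132 + 24.7 + 5
= 264 + 24.70 + 5
= 293.7 mOsm/kg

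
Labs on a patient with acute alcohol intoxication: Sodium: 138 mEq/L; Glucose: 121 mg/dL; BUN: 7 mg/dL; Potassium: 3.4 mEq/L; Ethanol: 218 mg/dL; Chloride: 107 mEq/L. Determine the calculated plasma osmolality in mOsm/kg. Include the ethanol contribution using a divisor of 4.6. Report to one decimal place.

Calculated osmolality = 2·Na + glucose/18 + BUN/2.8 + ethanol/4.6
= 2·138 + 121/18 + 7/2.8 + 218/4.6
= 276 + 6.72 + 2.50 + 47.39
= 332.61 mOsm/kg

332.6 mOsm/kg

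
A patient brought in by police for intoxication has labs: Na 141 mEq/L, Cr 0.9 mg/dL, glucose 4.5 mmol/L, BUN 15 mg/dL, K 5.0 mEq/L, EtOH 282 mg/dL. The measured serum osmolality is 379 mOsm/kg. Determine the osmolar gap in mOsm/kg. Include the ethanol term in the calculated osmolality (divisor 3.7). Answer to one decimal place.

10.9 mOsm/kg

Calculated osmolality = 2·Na + glucose + BUN/2.8 + ethanol/3.7
= 2·141 + 4.5 + 15/2.8 + 282/3.7
= 282 + 4.50 + 5.36 + 76.22
= 368.08 mOsm/kg ≈ 368.1 mOsm/kg
Osmolar gap = measured − calculated = 379 − 368.1 = 10.9 mOsm/kg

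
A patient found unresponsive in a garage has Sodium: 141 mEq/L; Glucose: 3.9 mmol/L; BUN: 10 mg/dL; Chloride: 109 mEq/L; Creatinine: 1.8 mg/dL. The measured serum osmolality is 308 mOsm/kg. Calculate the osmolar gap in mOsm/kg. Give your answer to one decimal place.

18.5 mOsm/kg

Calculated osmolality = 2·Na + glucose + BUN/2.8
= 2·141 + 3.9 + 10/2.8
= 282 + 3.90 + 3.57
= 289.47 mOsm/kg ≈ 289.5 mOsm/kg
Osmolar gap = measured − calculated = 308 − 289.5 = 18.5 mOsm/kg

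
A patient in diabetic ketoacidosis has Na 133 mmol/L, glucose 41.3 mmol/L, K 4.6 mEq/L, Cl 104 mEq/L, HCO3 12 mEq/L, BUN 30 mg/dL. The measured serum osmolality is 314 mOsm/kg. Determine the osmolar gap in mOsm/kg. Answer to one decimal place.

-4.0 mOsm/kg

Calculated osmolality = 2·Na + glucose + BUN/2.8
= 2·133 + 41.3 + 30/2.8
= 266 + 41.30 + 10.71
= 318.01 mOsm/kg ≈ 318.0 mOsm/kg
Osmolar gap = measured − calculated = 314 − 318.0 = -4.0 mOsm/kg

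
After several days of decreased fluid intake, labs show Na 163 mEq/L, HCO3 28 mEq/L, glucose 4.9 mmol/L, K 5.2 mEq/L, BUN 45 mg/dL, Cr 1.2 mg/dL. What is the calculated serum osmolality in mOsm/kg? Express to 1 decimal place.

347.0 mOsm/kg

Calculated osmolality = 2·Na + glucose + BUN/2.8
= 2·163 + 4.9 + 45/2.8
= 326 + 4.90 + 16.07
= 346.97 mOsm/kg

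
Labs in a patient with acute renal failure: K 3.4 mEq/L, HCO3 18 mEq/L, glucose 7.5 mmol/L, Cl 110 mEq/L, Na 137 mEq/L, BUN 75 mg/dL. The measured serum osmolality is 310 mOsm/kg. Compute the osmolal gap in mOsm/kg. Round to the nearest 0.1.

1.7 mOsm/kg

Calculated osmolality = 2·Na + glucose + BUN/2.8
= 2·137 + 7.5 + 75/2.8
= 274 + 7.50 + 26.79
= 308.29 mOsm/kg ≈ 308.3 mOsm/kg
Osmolar gap = measured − calculated = 310 − 308.3 = 1.7 mOsm/kg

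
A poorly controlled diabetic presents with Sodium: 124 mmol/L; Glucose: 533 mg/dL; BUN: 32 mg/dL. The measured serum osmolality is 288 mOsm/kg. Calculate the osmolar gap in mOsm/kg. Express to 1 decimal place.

Calculated osmolality = 2·Na + glucose/18 + BUN/2.8
= 2·124 + 533/18 + 32/2.8
= 248 + 29.61 + 11.43
= 289.04 mOsm/kg ≈ 289.0 mOsm/kg
Osmolar gap = measured − calculated = 288 − 289.0 = -1.0 mOsm/kg

-1.0 mOsm/kg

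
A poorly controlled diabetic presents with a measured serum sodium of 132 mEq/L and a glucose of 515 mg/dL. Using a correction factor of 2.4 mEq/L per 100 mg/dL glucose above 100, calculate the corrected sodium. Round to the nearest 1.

Corrected Na = measured Na + 2.4 · (glucose − 100)/100
= 132 + 2.4 · (515 − 100)/100
= 132 + 10
= 142 mEq/L

142 mEq/L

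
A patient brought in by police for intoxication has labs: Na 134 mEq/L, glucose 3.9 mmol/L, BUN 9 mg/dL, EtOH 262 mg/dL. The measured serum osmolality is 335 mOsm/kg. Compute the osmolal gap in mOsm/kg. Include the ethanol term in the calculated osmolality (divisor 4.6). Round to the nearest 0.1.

2.9 mOsm/kg

Calculated osmolality = 2·Na + glucose + BUN/2.8 + ethanol/4.6
= 2·134 + 3.9 + 9/2.8 + 262/4.6
= 268 + 3.90 + 3.21 + 56.96
= 332.07 mOsm/kg ≈ 332.1 mOsm/kg
Osmolar gap = measured − calculated = 335 − 332.1 = 2.9 mOsm/kg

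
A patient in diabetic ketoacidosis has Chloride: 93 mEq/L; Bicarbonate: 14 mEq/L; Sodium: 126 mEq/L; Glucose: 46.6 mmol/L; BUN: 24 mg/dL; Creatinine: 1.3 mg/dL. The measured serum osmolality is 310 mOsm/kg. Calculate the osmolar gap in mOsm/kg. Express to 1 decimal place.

Calculated osmolality = 2·Na + glucose + BUN/2.8
= 2·126 + 46.6 + 24/2.8
= 252 + 46.60 + 8.57
= 307.17 mOsm/kg ≈ 307.2 mOsm/kg
Osmolar gap = measured − calculated = 310 − 307.2 = 2.8 mOsm/kg

2.8 mOsm/kg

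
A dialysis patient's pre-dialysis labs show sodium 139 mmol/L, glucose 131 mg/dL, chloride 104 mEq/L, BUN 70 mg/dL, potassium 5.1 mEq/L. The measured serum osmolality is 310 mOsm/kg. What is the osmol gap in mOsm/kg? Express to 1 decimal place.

-0.3 mOsm/kg

Calculated osmolality = 2·Na + glucose/18 + BUN/2.8
= 2·139 + 131/18 + 70/2.8
= 278 + 7.28 + 25
= 310.28 mOsm/kg ≈ 310.3 mOsm/kg
Osmolar gap = measured − calculated = 310 − 310.3 = -0.3 mOsm/kg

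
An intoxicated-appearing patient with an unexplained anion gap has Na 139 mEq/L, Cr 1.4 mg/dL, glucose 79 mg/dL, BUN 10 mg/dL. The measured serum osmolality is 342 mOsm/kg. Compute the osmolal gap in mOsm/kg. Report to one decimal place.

Calculated osmolality = 2·Na + glucose/18 + BUN/2.8
= 2·139 + 79/18 + 10/2.8
= 278 + 4.39 + 3.57
= 285.96 mOsm/kg ≈ 286.0 mOsm/kg
Osmolar gap = measured − calculated = 342 − 286.0 = 56.0 mOsm/kg

56.0 mOsm/kg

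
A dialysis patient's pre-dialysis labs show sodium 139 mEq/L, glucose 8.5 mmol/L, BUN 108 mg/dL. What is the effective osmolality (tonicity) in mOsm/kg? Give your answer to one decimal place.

Effective osmolality excludes urea (freely permeant across cell membranes):
2·Na + glucose
= 2·139 + 8.5
= 278 + 8.5
= 286.5 mOsm/kg

286.5 mOsm/kg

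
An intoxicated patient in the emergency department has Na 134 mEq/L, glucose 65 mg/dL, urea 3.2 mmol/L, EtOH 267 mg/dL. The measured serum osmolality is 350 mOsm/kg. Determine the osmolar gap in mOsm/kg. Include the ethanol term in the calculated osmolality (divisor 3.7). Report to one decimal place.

Calculated osmolality = 2·Na + glucose/18 + urea + ethanol/3.7
= 2·134 + 65/18 + 3.2 + 267/3.7
= 268 + 3.61 + 3.20 + 72.16
= 346.97 mOsm/kg ≈ 347.0 mOsm/kg
Osmolar gap = measured − calculated = 350 − 347.0 = 3.0 mOsm/kg

3.0 mOsm/kg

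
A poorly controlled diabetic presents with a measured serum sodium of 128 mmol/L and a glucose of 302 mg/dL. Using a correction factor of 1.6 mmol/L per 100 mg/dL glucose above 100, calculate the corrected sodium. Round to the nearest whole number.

Corrected Na = measured Na + 1.6 · (glucose − 100)/100
= 128 + 1.6 · (302 − 100)/100
= 128 + 3.2
= 131.2 mmol/L

131 mmol/L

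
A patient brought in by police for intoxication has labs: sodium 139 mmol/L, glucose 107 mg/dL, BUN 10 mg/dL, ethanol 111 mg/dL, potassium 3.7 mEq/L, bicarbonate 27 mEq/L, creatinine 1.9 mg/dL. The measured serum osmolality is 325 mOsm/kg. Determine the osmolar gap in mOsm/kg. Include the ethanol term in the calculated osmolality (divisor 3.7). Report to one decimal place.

Calculated osmolality = 2·Na + glucose/18 + BUN/2.8 + ethanol/3.7
= 2·139 + 107/18 + 10/2.8 + 111/3.7
= 278 + 5.94 + 3.57 + 30
= 317.51 mOsm/kg ≈ 317.5 mOsm/kg
Osmolar gap = measured − calculated = 325 − 317.5 = 7.5 mOsm/kg

7.5 mOsm/kg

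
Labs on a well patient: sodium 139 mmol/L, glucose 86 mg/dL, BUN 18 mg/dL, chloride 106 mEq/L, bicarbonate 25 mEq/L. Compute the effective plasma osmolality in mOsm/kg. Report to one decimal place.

282.8 mOsm/kg

Effective osmolality excludes urea (freely permeant across cell membranes):
2·Na + glucose/18
= 2·139 + 86/18
= 278 + 4.78
= 282.78 mOsm/kg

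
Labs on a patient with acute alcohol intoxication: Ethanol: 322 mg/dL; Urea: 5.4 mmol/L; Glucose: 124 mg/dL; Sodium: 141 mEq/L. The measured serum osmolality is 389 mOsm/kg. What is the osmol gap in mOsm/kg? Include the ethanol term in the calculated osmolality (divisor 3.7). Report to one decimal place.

7.7 mOsm/kg

Calculated osmolality = 2·Na + glucose/18 + urea + ethanol/3.7
= 2·141 + 124/18 + 5.4 + 322/3.7
= 282 + 6.89 + 5.40 + 87.03
= 381.32 mOsm/kg ≈ 381.3 mOsm/kg
Osmolar gap = measured − calculated = 389 − 381.3 = 7.7 mOsm/kg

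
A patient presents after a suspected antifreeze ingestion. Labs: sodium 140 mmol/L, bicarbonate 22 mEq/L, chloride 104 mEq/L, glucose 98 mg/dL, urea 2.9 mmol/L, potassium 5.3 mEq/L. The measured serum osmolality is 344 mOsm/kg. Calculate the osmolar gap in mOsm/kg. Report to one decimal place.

Calculated osmolality = 2·Na + glucose/18 + urea
= 2·140 + 98/18 + 2.9
= 280 + 5.44 + 2.90
= 288.34 mOsm/kg ≈ 288.3 mOsm/kg
Osmolar gap = measured − calculated = 344 − 288.3 = 55.7 mOsm/kg

55.7 mOsm/kg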